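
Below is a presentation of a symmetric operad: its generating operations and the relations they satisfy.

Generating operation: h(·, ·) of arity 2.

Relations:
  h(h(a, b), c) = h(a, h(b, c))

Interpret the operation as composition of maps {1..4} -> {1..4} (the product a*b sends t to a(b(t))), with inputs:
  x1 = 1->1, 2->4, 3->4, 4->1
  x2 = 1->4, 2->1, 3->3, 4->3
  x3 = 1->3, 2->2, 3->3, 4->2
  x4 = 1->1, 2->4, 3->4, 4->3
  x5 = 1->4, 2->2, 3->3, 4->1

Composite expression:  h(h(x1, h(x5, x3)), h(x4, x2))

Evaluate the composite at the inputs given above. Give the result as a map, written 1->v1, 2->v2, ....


1->4, 2->4, 3->4, 4->4

h(x5, x3) = 1->3, 2->2, 3->3, 4->2
h(x1, h(x5, x3)) = 1->4, 2->4, 3->4, 4->4
h(x4, x2) = 1->3, 2->1, 3->4, 4->4
h(h(x1, h(x5, x3)), h(x4, x2)) = 1->4, 2->4, 3->4, 4->4


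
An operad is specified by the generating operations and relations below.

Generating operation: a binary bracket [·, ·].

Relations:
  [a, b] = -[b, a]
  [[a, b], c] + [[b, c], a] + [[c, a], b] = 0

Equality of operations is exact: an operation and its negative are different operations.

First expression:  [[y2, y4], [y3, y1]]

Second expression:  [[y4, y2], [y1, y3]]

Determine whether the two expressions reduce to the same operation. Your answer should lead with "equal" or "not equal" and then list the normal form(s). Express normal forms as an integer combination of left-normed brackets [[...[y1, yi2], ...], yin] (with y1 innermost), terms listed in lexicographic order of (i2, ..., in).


The first expression, normalized: [[[y1, y3], y2], y4] - [[[y1, y3], y4], y2]
The second expression, normalized: [[[y1, y3], y2], y4] - [[[y1, y3], y4], y2]
The forms coincide; equal.

equal; both compose to [[[y1, y3], y2], y4] - [[[y1, y3], y4], y2]


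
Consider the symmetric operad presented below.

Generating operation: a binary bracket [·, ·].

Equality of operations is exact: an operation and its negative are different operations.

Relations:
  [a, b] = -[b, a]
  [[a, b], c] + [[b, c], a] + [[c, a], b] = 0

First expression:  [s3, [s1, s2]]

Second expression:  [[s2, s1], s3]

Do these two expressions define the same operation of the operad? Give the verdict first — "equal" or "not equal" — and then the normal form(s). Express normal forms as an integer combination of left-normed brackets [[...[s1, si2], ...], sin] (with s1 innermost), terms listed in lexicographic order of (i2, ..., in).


equal; the common form is -[[s1, s2], s3]

The first expression reduces to -[[s1, s2], s3]
The second expression reduces to -[[s1, s2], s3]
Identical normal forms: equal.


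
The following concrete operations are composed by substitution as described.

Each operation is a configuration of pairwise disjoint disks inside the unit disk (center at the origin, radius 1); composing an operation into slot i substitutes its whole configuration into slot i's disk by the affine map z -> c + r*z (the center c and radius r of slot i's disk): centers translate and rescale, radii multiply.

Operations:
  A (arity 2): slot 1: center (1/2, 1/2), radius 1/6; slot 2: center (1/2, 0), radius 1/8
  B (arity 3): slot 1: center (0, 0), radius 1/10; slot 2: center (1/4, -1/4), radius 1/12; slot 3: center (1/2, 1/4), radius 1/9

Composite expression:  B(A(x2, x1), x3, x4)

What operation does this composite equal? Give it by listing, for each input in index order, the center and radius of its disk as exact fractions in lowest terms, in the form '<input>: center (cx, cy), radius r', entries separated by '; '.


x1: center (1/20, 0), radius 1/80; x2: center (1/20, 1/20), radius 1/60; x3: center (1/4, -1/4), radius 1/12; x4: center (1/2, 1/4), radius 1/9

Each x-disk chains the slot maps above it in B; radii multiply.
input x2: applying the 2 nested substitutions gives center (1/20, 1/20), radius 1/60
input x1: applying the 2 nested substitutions gives center (1/20, 0), radius 1/80
input x3: applying the 1 nested substitution gives center (1/4, -1/4), radius 1/12
input x4: applying the 1 nested substitution gives center (1/2, 1/4), radius 1/9


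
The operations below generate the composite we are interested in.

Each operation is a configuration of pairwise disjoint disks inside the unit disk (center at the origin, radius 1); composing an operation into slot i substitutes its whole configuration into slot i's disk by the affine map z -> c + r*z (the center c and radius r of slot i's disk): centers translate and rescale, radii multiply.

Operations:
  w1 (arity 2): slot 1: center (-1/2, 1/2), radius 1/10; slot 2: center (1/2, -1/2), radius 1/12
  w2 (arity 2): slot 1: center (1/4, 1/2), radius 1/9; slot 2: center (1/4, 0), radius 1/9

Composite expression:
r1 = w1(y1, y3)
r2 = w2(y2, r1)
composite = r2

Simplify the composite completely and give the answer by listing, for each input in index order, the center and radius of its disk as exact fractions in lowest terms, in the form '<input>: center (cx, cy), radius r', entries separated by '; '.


Only the slot chain above each y matters under w2; compose those maps.
input y2: applying the 1 nested substitution gives center (1/4, 1/2), radius 1/9
input y1: applying the 2 nested substitutions gives center (7/36, 1/18), radius 1/90
input y3: applying the 2 nested substitutions gives center (11/36, -1/18), radius 1/108

y1: center (7/36, 1/18), radius 1/90; y2: center (1/4, 1/2), radius 1/9; y3: center (11/36, -1/18), radius 1/108


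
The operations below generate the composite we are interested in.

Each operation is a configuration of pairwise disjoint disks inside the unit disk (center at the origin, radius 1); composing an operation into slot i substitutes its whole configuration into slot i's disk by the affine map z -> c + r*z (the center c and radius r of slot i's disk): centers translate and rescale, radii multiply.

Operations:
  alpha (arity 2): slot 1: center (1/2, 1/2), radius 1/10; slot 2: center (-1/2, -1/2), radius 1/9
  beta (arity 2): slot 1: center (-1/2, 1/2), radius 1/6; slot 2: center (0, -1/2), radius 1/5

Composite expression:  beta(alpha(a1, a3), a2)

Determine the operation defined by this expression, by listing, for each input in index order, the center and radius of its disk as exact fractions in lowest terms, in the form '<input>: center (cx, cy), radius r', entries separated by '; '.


a1: center (-5/12, 7/12), radius 1/60; a2: center (0, -1/2), radius 1/5; a3: center (-7/12, 5/12), radius 1/54

Affine substitution under beta: radii multiply and a-centers shift.
input a1: applying the 2 nested substitutions gives center (-5/12, 7/12), radius 1/60
input a3: applying the 2 nested substitutions gives center (-7/12, 5/12), radius 1/54
input a2: applying the 1 nested substitution gives center (0, -1/2), radius 1/5


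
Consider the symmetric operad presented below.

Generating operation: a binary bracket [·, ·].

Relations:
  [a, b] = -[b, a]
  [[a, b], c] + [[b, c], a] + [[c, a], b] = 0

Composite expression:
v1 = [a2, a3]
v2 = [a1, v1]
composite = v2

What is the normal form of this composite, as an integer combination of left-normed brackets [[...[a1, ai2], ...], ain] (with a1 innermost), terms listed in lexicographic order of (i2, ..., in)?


[[a1, a2], a3] - [[a1, a3], a2]

Skip Jacobi rewriting: expand, keep a1-initial words, read off terms.
Composite bracket: [a1, [a2, a3]]
Applying ab - ba throughout gives 4 signed words (2^2 = 4).
Only words starting with a1 matter:
  a1a2a3 appears with sign +1, giving the term +[[a1, a2], a3]
  a1a3a2 appears with sign -1, giving the term -[[a1, a3], a2]


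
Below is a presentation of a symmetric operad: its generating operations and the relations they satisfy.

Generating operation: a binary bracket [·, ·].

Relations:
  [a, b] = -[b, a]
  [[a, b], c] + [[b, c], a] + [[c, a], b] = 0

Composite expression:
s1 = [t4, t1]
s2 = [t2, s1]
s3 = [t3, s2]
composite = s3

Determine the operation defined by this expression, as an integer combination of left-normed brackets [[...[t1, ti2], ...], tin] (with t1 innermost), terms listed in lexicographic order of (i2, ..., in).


-[[[t1, t4], t2], t3]

Expand each bracket as ab - ba; the t1-initial words give the coefficients.
Composite bracket: [t3, [t2, [t4, t1]]]
Full expansion: 8 signed words from ab - ba (2^3 = 8).
Keep just the words that open with t1:
  the word t1t4t2t3 carries sign -1 and contributes -[[[t1, t4], t2], t3]


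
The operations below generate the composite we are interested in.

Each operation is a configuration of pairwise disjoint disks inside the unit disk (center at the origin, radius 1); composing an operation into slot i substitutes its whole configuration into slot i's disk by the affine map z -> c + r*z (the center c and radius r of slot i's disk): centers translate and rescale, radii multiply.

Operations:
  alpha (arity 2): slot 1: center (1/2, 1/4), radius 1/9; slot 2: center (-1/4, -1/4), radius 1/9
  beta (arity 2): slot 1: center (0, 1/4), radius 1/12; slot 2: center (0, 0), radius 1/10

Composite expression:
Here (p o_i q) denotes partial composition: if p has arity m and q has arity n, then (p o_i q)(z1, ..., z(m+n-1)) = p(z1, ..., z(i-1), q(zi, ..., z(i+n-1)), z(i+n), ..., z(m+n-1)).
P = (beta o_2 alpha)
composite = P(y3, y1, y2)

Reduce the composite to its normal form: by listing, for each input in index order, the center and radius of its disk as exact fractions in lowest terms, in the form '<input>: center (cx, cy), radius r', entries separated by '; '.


Follow each y-input down from beta: c' goes to c + r*c', radius to r*r'.
y3: after 1 affine step, its disk has center (0, 1/4), radius 1/12
y1: after 2 affine steps, its disk has center (1/20, 1/40), radius 1/90
y2: after 2 affine steps, its disk has center (-1/40, -1/40), radius 1/90

y1: center (1/20, 1/40), radius 1/90; y2: center (-1/40, -1/40), radius 1/90; y3: center (0, 1/4), radius 1/12


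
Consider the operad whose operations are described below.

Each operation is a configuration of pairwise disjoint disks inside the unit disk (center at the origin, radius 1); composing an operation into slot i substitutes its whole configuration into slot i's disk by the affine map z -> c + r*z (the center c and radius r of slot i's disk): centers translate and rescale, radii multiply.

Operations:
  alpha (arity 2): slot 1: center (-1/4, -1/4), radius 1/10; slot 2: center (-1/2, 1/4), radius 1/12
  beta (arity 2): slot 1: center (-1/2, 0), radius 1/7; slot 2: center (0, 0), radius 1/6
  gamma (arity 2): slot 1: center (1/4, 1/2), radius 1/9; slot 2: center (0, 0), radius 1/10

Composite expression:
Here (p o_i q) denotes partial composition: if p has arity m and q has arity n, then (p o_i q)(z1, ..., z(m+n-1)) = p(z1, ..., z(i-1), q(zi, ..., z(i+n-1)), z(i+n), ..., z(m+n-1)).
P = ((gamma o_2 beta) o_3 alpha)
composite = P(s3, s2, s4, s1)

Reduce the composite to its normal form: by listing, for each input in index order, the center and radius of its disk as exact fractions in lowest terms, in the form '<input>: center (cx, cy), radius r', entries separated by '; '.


s1: center (-1/120, 1/240), radius 1/720; s2: center (-1/20, 0), radius 1/70; s3: center (1/4, 1/2), radius 1/9; s4: center (-1/240, -1/240), radius 1/600

Affine substitution under gamma: radii multiply and s-centers shift.
s3 passes through 1 substitution, ending at center (1/4, 1/2), radius 1/9
s2 passes through 2 substitutions, ending at center (-1/20, 0), radius 1/70
s4 passes through 3 substitutions, ending at center (-1/240, -1/240), radius 1/600
s1 passes through 3 substitutions, ending at center (-1/120, 1/240), radius 1/720


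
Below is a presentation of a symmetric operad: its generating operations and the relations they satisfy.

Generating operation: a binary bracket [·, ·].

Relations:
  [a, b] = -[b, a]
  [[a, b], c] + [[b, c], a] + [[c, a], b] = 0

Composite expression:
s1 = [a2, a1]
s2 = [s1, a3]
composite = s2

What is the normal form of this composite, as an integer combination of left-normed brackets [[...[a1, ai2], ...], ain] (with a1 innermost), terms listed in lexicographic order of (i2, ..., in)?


Antisymmetry and Jacobi reduce to a1-anchored left-normed brackets.
Composite bracket: [[a2, a1], a3]
The bracket unfolds into 4 signed words via [a, b] = ab - ba (2^2 = 4).
Collect the words opening with a1:
  from a1a2a3, sign -1: term -[[a1, a2], a3]

-[[a1, a2], a3]


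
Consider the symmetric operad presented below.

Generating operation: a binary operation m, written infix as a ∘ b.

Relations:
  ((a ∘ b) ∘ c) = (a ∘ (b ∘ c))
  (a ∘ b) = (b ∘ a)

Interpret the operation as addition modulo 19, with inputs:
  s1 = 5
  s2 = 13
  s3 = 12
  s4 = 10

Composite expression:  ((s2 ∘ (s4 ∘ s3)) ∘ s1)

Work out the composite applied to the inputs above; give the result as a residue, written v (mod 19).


(s4 ∘ s3) = 3
(s2 ∘ (s4 ∘ s3)) = 16
((s2 ∘ (s4 ∘ s3)) ∘ s1) = 2

2 (mod 19)


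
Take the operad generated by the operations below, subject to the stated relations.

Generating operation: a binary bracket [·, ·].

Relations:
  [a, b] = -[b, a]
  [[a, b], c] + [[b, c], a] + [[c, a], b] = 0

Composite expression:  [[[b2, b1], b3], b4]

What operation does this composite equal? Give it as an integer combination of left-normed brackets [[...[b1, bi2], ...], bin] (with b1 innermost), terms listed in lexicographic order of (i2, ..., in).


Left-normed coefficients sit on the b1-initial expansion words.
Composite bracket: [[[b2, b1], b3], b4]
Applying ab - ba throughout gives 8 signed words (2^3 = 8).
Coefficients come from the b1-initial words:
  from b1b2b3b4, sign -1: term -[[[b1, b2], b3], b4]

-[[[b1, b2], b3], b4]


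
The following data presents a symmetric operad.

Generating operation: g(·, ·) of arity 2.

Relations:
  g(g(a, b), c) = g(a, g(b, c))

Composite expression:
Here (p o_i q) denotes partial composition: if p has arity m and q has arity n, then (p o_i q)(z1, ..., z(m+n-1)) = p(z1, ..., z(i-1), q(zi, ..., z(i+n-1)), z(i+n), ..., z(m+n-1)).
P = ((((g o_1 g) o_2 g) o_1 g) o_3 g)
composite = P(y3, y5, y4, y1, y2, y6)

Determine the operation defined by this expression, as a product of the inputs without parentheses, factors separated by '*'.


y3 * y5 * y4 * y1 * y2 * y6


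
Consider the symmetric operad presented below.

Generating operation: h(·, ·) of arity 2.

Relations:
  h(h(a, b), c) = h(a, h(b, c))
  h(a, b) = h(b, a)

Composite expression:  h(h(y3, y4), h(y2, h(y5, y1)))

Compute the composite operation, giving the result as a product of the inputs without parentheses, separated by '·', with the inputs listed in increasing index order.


With h associative and commutative, the y-input set is all that matters.
h(y3, y4) collapses to y3 · y4
h(y5, y1) collapses to y5 · y1
h(y2, h(y5, y1)) collapses to y2 · y5 · y1
h(h(y3, y4), h(y2, h(y5, y1))) collapses to y3 · y4 · y2 · y5 · y1
reordering the factors by index: y1 · y2 · y3 · y4 · y5

y1 · y2 · y3 · y4 · y5


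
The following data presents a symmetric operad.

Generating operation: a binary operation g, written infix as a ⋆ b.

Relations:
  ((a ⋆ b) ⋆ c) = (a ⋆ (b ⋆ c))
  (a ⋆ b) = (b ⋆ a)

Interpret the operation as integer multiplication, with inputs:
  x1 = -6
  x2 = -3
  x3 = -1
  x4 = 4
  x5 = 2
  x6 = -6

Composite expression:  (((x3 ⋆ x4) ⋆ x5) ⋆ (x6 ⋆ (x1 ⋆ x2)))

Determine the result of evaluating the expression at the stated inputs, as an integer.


864

(x3 ⋆ x4) = -4
((x3 ⋆ x4) ⋆ x5) = -8
(x1 ⋆ x2) = 18
(x6 ⋆ (x1 ⋆ x2)) = -108
(((x3 ⋆ x4) ⋆ x5) ⋆ (x6 ⋆ (x1 ⋆ x2))) = 864


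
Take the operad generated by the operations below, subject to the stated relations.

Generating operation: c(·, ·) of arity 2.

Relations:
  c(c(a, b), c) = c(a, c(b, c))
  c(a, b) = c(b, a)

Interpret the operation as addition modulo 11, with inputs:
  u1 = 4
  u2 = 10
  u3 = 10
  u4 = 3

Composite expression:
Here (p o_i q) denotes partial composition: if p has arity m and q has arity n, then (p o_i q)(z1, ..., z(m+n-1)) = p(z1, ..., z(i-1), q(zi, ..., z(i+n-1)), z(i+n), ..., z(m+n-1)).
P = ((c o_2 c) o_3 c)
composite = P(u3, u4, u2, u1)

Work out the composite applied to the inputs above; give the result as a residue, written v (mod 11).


5 (mod 11)

c(u2, u1) = 3
c(u4, c(u2, u1)) = 6
c(u3, c(u4, c(u2, u1))) = 5


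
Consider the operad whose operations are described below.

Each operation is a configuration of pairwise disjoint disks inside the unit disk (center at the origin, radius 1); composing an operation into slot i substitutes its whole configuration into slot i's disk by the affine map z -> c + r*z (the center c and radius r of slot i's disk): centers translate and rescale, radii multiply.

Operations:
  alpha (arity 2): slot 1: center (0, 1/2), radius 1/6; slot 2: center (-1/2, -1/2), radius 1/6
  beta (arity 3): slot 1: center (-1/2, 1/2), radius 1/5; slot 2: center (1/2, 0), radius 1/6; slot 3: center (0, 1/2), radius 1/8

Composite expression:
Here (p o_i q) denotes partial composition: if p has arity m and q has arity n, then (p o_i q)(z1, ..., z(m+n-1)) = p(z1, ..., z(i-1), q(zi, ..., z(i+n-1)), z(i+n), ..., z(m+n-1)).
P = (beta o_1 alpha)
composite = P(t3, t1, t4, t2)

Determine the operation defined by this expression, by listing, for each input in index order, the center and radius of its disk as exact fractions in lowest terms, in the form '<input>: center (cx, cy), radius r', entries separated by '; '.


t1: center (-3/5, 2/5), radius 1/30; t2: center (0, 1/2), radius 1/8; t3: center (-1/2, 3/5), radius 1/30; t4: center (1/2, 0), radius 1/6

Nesting under beta composes maps z -> c + r*z down each t-path.
t3 passes through 2 substitutions, ending at center (-1/2, 3/5), radius 1/30
t1 passes through 2 substitutions, ending at center (-3/5, 2/5), radius 1/30
t4 passes through 1 substitution, ending at center (1/2, 0), radius 1/6
t2 passes through 1 substitution, ending at center (0, 1/2), radius 1/8


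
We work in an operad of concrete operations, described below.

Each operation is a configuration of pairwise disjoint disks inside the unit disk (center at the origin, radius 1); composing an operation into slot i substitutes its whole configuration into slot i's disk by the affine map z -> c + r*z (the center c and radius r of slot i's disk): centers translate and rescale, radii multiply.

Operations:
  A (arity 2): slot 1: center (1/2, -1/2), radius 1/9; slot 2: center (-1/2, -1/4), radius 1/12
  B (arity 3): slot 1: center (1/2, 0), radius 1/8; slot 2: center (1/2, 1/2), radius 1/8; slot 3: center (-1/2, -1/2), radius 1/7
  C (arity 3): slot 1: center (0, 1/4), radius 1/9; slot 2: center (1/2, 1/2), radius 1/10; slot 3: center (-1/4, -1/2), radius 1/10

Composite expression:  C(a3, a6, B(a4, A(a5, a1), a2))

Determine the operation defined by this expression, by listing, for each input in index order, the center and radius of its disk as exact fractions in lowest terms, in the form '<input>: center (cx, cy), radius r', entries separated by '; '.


Affine substitution under C: radii multiply and a-centers shift.
tracing a3 down its 1-map path: center (0, 1/4), radius 1/9
tracing a6 down its 1-map path: center (1/2, 1/2), radius 1/10
tracing a4 down its 2-map path: center (-1/5, -1/2), radius 1/80
tracing a5 down its 3-map path: center (-31/160, -73/160), radius 1/720
tracing a1 down its 3-map path: center (-33/160, -29/64), radius 1/960
tracing a2 down its 2-map path: center (-3/10, -11/20), radius 1/70

a1: center (-33/160, -29/64), radius 1/960; a2: center (-3/10, -11/20), radius 1/70; a3: center (0, 1/4), radius 1/9; a4: center (-1/5, -1/2), radius 1/80; a5: center (-31/160, -73/160), radius 1/720; a6: center (1/2, 1/2), radius 1/10


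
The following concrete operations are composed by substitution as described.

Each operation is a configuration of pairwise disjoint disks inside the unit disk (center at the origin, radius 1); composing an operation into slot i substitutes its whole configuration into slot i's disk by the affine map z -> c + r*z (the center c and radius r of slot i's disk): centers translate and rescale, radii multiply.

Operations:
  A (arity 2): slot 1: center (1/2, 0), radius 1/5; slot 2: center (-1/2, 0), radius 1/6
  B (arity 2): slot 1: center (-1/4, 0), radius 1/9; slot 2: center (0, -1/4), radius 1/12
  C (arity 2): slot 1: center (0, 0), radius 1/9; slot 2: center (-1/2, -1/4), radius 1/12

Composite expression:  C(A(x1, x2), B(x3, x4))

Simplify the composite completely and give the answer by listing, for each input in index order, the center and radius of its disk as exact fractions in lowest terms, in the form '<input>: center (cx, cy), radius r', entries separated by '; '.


x1: center (1/18, 0), radius 1/45; x2: center (-1/18, 0), radius 1/54; x3: center (-25/48, -1/4), radius 1/108; x4: center (-1/2, -13/48), radius 1/144

Below C, radii multiply path by path; the x-disk centers shift.
x1 passes through 2 substitutions, ending at center (1/18, 0), radius 1/45
x2 passes through 2 substitutions, ending at center (-1/18, 0), radius 1/54
x3 passes through 2 substitutions, ending at center (-25/48, -1/4), radius 1/108
x4 passes through 2 substitutions, ending at center (-1/2, -13/48), radius 1/144


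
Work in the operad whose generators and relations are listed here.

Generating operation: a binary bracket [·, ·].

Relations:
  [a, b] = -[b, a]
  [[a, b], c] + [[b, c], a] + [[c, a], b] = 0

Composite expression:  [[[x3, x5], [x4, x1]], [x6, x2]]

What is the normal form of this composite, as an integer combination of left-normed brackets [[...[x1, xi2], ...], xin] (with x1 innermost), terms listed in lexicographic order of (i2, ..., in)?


-[[[[[x1, x4], x3], x5], x2], x6] + [[[[[x1, x4], x3], x5], x6], x2] + [[[[[x1, x4], x5], x3], x2], x6] - [[[[[x1, x4], x5], x3], x6], x2]

Skip Jacobi rewriting: expand, keep x1-initial words, read off terms.
Composite bracket: [[[x3, x5], [x4, x1]], [x6, x2]]
Applying ab - ba throughout gives 32 signed words (2^5 = 32).
Keep just the words that open with x1:
  x1x4x3x5x2x6 appears with sign -1, giving the term -[[[[[x1, x4], x3], x5], x2], x6]
  x1x4x3x5x6x2 appears with sign +1, giving the term +[[[[[x1, x4], x3], x5], x6], x2]
  x1x4x5x3x2x6 appears with sign +1, giving the term +[[[[[x1, x4], x5], x3], x2], x6]
  x1x4x5x3x6x2 appears with sign -1, giving the term -[[[[[x1, x4], x5], x3], x6], x2]


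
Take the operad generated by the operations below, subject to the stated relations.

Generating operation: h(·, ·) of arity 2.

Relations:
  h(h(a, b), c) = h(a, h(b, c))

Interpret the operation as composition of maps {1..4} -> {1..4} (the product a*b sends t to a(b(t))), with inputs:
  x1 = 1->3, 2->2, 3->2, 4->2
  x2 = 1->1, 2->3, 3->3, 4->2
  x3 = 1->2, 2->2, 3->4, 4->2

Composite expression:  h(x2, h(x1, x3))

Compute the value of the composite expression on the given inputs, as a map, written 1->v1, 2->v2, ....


1->3, 2->3, 3->3, 4->3

h(x1, x3) = 1->2, 2->2, 3->2, 4->2
h(x2, h(x1, x3)) = 1->3, 2->3, 3->3, 4->3


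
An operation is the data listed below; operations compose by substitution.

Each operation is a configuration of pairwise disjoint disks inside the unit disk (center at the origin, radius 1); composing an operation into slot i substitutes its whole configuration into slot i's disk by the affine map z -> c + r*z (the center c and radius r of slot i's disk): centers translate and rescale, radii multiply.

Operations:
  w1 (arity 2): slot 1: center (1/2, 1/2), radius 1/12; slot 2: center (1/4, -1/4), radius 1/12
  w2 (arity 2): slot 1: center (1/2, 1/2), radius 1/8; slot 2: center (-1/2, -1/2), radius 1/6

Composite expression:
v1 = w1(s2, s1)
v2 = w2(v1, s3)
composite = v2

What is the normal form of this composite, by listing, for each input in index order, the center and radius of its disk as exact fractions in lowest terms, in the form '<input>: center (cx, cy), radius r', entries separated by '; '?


s1: center (17/32, 15/32), radius 1/96; s2: center (9/16, 9/16), radius 1/96; s3: center (-1/2, -1/2), radius 1/6

Nesting under w2 composes maps z -> c + r*z down each s-path.
s2: after 2 affine steps, its disk has center (9/16, 9/16), radius 1/96
s1: after 2 affine steps, its disk has center (17/32, 15/32), radius 1/96
s3: after 1 affine step, its disk has center (-1/2, -1/2), radius 1/6


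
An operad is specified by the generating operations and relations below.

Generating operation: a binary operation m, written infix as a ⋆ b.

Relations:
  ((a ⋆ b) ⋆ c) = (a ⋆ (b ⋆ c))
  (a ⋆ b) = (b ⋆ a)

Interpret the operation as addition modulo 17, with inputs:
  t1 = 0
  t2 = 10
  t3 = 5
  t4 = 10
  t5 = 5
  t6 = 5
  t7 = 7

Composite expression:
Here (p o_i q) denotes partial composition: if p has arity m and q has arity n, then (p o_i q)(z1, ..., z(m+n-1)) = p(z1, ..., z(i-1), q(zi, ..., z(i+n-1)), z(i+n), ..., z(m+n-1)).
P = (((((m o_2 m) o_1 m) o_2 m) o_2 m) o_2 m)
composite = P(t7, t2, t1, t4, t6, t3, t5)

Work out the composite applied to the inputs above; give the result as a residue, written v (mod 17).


8 (mod 17)

(t2 ⋆ t1) = 10
((t2 ⋆ t1) ⋆ t4) = 3
(((t2 ⋆ t1) ⋆ t4) ⋆ t6) = 8
(t7 ⋆ (((t2 ⋆ t1) ⋆ t4) ⋆ t6)) = 15
(t3 ⋆ t5) = 10
((t7 ⋆ (((t2 ⋆ t1) ⋆ t4) ⋆ t6)) ⋆ (t3 ⋆ t5)) = 8


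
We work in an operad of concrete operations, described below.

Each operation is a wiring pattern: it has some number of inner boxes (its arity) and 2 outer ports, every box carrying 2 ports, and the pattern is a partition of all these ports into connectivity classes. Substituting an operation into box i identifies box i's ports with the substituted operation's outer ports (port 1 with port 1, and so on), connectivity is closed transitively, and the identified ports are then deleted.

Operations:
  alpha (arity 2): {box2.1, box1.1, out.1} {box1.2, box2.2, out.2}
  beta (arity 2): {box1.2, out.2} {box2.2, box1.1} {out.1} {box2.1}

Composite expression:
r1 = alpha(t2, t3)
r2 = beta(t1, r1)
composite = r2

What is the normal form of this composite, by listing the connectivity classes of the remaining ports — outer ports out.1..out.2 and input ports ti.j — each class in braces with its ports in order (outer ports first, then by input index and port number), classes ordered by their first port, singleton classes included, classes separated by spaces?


{out.1} {out.2, t1.2} {t1.1, t2.2, t3.2} {t2.1, t3.1}

Two ports join when wires chain via beta-identified ports.
through alpha, on inputs (t2, t3): {out.1, t2.1, t3.1} {out.2, t2.2, t3.2} (out.j = stage outer ports)
through beta, on inputs (t1, t2, t3): {out.1} {out.2, t1.2} {t1.1, t2.2, t3.2} {t2.1, t3.1} (out.j = stage outer ports)


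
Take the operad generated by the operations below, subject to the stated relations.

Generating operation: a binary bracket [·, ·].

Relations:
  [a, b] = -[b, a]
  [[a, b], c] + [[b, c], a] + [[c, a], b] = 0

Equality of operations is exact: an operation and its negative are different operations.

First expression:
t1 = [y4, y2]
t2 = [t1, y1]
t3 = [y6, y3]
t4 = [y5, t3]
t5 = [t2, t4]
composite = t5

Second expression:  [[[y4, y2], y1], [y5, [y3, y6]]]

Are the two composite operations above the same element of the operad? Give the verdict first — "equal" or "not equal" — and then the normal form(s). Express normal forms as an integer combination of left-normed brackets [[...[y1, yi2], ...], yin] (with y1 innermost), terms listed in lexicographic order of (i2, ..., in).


not equal: they reduce to [[[[[y1, y2], y4], y3], y6], y5] - [[[[[y1, y2], y4], y5], y3], y6] + [[[[[y1, y2], y4], y5], y6], y3] - [[[[[y1, y2], y4], y6], y3], y5] - [[[[[y1, y4], y2], y3], y6], y5] + [[[[[y1, y4], y2], y5], y3], y6] - [[[[[y1, y4], y2], y5], y6], y3] + [[[[[y1, y4], y2], y6], y3], y5] and -[[[[[y1, y2], y4], y3], y6], y5] + [[[[[y1, y2], y4], y5], y3], y6] - [[[[[y1, y2], y4], y5], y6], y3] + [[[[[y1, y2], y4], y6], y3], y5] + [[[[[y1, y4], y2], y3], y6], y5] - [[[[[y1, y4], y2], y5], y3], y6] + [[[[[y1, y4], y2], y5], y6], y3] - [[[[[y1, y4], y2], y6], y3], y5]

The first expression reduces to [[[[[y1, y2], y4], y3], y6], y5] - [[[[[y1, y2], y4], y5], y3], y6] + [[[[[y1, y2], y4], y5], y6], y3] - [[[[[y1, y2], y4], y6], y3], y5] - [[[[[y1, y4], y2], y3], y6], y5] + [[[[[y1, y4], y2], y5], y3], y6] - [[[[[y1, y4], y2], y5], y6], y3] + [[[[[y1, y4], y2], y6], y3], y5]
The second expression reduces to -[[[[[y1, y2], y4], y3], y6], y5] + [[[[[y1, y2], y4], y5], y3], y6] - [[[[[y1, y2], y4], y5], y6], y3] + [[[[[y1, y2], y4], y6], y3], y5] + [[[[[y1, y4], y2], y3], y6], y5] - [[[[[y1, y4], y2], y5], y3], y6] + [[[[[y1, y4], y2], y5], y6], y3] - [[[[[y1, y4], y2], y6], y3], y5]
No match — not equal.


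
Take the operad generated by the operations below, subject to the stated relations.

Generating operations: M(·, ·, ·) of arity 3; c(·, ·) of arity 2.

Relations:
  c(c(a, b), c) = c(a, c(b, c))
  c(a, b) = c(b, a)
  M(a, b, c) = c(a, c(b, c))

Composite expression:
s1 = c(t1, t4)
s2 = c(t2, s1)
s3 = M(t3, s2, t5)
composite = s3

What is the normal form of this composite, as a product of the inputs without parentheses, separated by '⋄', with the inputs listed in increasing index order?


Shape and order are irrelevant to M; the t-input set decides.
c(t1, t4) spells out as t1 ⋄ t4
c(t2, c(t1, t4)) spells out as t2 ⋄ t1 ⋄ t4
M(t3, c(t2, c(t1, t4)), t5) spells out as t3 ⋄ t2 ⋄ t1 ⋄ t4 ⋄ t5
reordering the factors by index: t1 ⋄ t2 ⋄ t3 ⋄ t4 ⋄ t5

t1 ⋄ t2 ⋄ t3 ⋄ t4 ⋄ t5


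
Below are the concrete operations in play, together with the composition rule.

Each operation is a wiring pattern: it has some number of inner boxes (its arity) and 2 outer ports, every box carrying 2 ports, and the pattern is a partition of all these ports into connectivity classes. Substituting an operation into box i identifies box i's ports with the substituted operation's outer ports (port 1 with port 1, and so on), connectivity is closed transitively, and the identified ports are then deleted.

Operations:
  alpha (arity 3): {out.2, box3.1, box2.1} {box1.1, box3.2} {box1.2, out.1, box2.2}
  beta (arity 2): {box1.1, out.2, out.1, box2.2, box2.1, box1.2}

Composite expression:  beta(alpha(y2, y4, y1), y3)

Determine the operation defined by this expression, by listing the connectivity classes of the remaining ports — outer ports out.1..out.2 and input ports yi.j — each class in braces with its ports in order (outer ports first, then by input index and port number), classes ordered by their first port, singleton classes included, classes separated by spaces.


Substituting into beta glues patterns; closure does the rest.
after alpha, the pattern on (y2, y4, y1) reads {out.1, y2.2, y4.2} {out.2, y1.1, y4.1} {y1.2, y2.1} (out.j = its outer ports)
after beta, the pattern on (y2, y4, y1, y3) reads {out.1, out.2, y1.1, y2.2, y3.1, y3.2, y4.1, y4.2} {y1.2, y2.1} (out.j = its outer ports)

{out.1, out.2, y1.1, y2.2, y3.1, y3.2, y4.1, y4.2} {y1.2, y2.1}


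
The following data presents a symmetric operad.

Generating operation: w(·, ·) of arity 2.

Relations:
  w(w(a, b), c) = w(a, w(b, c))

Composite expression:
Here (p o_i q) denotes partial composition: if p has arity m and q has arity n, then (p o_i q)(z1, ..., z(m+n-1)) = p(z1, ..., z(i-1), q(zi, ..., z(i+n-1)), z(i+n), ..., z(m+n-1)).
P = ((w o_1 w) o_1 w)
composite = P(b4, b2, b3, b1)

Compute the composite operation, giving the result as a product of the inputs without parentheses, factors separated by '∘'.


b4 ∘ b2 ∘ b3 ∘ b1

Under associativity of w, the answer is the b's in reading order.
w(b4, b2) spells out as b4 ∘ b2
w(w(b4, b2), b3) spells out as b4 ∘ b2 ∘ b3
w(w(w(b4, b2), b3), b1) spells out as b4 ∘ b2 ∘ b3 ∘ b1


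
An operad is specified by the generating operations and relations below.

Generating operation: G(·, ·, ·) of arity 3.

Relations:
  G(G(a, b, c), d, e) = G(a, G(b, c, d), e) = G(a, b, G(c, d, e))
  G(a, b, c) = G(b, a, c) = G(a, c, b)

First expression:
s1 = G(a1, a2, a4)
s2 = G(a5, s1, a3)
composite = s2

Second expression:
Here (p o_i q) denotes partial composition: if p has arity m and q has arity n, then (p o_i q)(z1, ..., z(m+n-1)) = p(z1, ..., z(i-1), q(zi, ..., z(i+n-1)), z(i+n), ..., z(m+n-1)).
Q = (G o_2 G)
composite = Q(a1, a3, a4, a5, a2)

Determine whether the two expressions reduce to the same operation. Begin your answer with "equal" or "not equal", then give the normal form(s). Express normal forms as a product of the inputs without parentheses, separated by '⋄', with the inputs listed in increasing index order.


equal: each reduces to a1 ⋄ a2 ⋄ a3 ⋄ a4 ⋄ a5

Reducing the first expression gives a1 ⋄ a2 ⋄ a3 ⋄ a4 ⋄ a5
Reducing the second expression gives a1 ⋄ a2 ⋄ a3 ⋄ a4 ⋄ a5
Both agree, so they are equal.


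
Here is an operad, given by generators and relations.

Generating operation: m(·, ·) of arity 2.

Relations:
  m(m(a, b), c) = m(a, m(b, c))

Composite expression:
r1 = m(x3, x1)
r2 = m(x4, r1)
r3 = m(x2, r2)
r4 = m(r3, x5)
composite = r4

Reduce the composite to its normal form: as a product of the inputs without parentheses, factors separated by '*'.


x2 * x4 * x3 * x1 * x5

Associativity of m dissolves the nesting; only the x-input order survives.
m(x3, x1) collapses to x3 * x1
m(x4, m(x3, x1)) collapses to x4 * x3 * x1
m(x2, m(x4, m(x3, x1))) collapses to x2 * x4 * x3 * x1
m(m(x2, m(x4, m(x3, x1))), x5) collapses to x2 * x4 * x3 * x1 * x5


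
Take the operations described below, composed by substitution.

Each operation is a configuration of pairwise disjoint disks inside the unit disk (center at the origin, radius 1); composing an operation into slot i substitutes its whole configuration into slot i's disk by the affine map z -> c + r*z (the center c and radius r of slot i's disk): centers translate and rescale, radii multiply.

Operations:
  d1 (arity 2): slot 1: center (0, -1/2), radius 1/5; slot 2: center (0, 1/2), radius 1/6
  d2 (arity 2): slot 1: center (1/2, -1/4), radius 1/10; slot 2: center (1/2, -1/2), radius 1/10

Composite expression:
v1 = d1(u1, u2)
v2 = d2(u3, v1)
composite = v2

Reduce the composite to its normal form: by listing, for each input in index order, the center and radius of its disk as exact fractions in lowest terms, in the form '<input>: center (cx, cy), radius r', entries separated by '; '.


Below d2, radii multiply path by path; the u-disk centers shift.
u3: after 1 affine step, its disk has center (1/2, -1/4), radius 1/10
u1: after 2 affine steps, its disk has center (1/2, -11/20), radius 1/50
u2: after 2 affine steps, its disk has center (1/2, -9/20), radius 1/60

u1: center (1/2, -11/20), radius 1/50; u2: center (1/2, -9/20), radius 1/60; u3: center (1/2, -1/4), radius 1/10


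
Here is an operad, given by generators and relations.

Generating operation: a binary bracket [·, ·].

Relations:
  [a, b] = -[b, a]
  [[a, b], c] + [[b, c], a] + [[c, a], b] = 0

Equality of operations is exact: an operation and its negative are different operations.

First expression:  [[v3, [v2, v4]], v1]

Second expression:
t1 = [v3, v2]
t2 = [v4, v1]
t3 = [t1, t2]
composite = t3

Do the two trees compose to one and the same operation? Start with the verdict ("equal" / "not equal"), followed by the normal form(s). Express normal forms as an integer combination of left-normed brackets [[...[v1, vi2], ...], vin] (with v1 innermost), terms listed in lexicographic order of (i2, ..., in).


The first expression, normalized: [[[v1, v2], v4], v3] - [[[v1, v3], v2], v4] + [[[v1, v3], v4], v2] - [[[v1, v4], v2], v3]
The second expression, normalized: -[[[v1, v4], v2], v3] + [[[v1, v4], v3], v2]
Distinct normal forms: not equal.

not equal — first [[[v1, v2], v4], v3] - [[[v1, v3], v2], v4] + [[[v1, v3], v4], v2] - [[[v1, v4], v2], v3], second -[[[v1, v4], v2], v3] + [[[v1, v4], v3], v2]


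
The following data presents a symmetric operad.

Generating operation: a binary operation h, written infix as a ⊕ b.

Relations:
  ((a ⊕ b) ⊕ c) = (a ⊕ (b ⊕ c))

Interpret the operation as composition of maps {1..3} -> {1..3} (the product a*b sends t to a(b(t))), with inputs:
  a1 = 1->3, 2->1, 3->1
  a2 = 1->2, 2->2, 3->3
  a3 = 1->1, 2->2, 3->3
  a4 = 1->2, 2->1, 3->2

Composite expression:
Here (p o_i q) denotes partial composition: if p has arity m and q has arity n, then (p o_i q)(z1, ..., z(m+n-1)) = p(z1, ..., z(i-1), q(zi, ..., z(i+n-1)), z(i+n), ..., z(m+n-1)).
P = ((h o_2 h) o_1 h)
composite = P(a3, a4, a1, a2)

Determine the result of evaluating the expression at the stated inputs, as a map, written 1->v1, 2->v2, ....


1->2, 2->2, 3->2

(a3 ⊕ a4) = 1->2, 2->1, 3->2
(a1 ⊕ a2) = 1->1, 2->1, 3->1
((a3 ⊕ a4) ⊕ (a1 ⊕ a2)) = 1->2, 2->2, 3->2


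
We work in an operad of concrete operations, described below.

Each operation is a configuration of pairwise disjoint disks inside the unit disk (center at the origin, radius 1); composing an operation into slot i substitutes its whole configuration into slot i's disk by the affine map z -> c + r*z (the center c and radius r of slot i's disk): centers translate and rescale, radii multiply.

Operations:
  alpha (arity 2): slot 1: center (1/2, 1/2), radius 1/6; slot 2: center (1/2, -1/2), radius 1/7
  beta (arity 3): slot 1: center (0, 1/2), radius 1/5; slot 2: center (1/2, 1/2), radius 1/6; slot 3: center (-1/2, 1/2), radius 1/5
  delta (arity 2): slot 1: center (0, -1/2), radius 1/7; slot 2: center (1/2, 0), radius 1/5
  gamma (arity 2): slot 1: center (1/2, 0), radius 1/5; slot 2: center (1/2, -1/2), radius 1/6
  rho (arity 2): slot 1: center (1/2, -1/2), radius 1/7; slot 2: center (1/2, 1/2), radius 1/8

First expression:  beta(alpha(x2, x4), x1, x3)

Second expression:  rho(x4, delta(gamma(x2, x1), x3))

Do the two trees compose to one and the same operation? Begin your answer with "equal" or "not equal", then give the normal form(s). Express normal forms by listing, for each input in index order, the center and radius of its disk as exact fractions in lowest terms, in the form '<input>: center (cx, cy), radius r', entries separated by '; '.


Normal form of the first expression: x1: center (1/2, 1/2), radius 1/6; x2: center (1/10, 3/5), radius 1/30; x3: center (-1/2, 1/2), radius 1/5; x4: center (1/10, 2/5), radius 1/35
Normal form of the second expression: x1: center (57/112, 3/7), radius 1/336; x2: center (57/112, 7/16), radius 1/280; x3: center (9/16, 1/2), radius 1/40; x4: center (1/2, -1/2), radius 1/7
No match — not equal.

not equal: they reduce to x1: center (1/2, 1/2), radius 1/6; x2: center (1/10, 3/5), radius 1/30; x3: center (-1/2, 1/2), radius 1/5; x4: center (1/10, 2/5), radius 1/35 and x1: center (57/112, 3/7), radius 1/336; x2: center (57/112, 7/16), radius 1/280; x3: center (9/16, 1/2), radius 1/40; x4: center (1/2, -1/2), radius 1/7


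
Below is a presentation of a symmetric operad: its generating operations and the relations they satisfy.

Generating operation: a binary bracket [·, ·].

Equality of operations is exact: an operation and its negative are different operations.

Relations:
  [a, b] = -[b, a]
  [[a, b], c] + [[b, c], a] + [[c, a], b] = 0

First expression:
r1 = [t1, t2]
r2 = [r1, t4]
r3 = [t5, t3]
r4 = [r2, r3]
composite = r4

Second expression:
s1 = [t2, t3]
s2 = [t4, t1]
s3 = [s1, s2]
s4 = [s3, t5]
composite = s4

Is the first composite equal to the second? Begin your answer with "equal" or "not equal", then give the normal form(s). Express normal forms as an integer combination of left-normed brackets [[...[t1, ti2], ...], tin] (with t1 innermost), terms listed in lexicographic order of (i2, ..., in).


Reducing the first expression gives -[[[[t1, t2], t4], t3], t5] + [[[[t1, t2], t4], t5], t3]
Reducing the second expression gives [[[[t1, t4], t2], t3], t5] - [[[[t1, t4], t3], t2], t5]
Distinct normal forms: not equal.

not equal; the first gives -[[[[t1, t2], t4], t3], t5] + [[[[t1, t2], t4], t5], t3] and the second [[[[t1, t4], t2], t3], t5] - [[[[t1, t4], t3], t2], t5]


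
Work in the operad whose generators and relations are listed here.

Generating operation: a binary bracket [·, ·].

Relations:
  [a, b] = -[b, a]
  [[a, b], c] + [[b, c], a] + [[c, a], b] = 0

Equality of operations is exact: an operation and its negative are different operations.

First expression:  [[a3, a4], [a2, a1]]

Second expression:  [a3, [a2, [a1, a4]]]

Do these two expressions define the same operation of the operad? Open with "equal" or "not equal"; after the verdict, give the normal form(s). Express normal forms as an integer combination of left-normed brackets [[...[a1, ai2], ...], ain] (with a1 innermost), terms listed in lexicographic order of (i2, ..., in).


not equal; first: [[[a1, a2], a3], a4] - [[[a1, a2], a4], a3]; second: [[[a1, a4], a2], a3]
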